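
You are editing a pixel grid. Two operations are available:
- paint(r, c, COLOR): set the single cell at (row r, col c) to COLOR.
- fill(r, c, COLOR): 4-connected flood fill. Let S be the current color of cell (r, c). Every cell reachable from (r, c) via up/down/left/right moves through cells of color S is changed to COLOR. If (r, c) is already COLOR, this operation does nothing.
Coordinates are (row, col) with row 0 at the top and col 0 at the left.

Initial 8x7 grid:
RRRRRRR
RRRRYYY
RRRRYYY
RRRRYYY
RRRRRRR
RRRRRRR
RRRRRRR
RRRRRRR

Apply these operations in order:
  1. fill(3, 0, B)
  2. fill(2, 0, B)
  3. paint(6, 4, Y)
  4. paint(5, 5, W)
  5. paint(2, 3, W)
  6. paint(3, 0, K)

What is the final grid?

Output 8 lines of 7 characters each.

Answer: BBBBBBB
BBBBYYY
BBBWYYY
KBBBYYY
BBBBBBB
BBBBBWB
BBBBYBB
BBBBBBB

Derivation:
After op 1 fill(3,0,B) [47 cells changed]:
BBBBBBB
BBBBYYY
BBBBYYY
BBBBYYY
BBBBBBB
BBBBBBB
BBBBBBB
BBBBBBB
After op 2 fill(2,0,B) [0 cells changed]:
BBBBBBB
BBBBYYY
BBBBYYY
BBBBYYY
BBBBBBB
BBBBBBB
BBBBBBB
BBBBBBB
After op 3 paint(6,4,Y):
BBBBBBB
BBBBYYY
BBBBYYY
BBBBYYY
BBBBBBB
BBBBBBB
BBBBYBB
BBBBBBB
After op 4 paint(5,5,W):
BBBBBBB
BBBBYYY
BBBBYYY
BBBBYYY
BBBBBBB
BBBBBWB
BBBBYBB
BBBBBBB
After op 5 paint(2,3,W):
BBBBBBB
BBBBYYY
BBBWYYY
BBBBYYY
BBBBBBB
BBBBBWB
BBBBYBB
BBBBBBB
After op 6 paint(3,0,K):
BBBBBBB
BBBBYYY
BBBWYYY
KBBBYYY
BBBBBBB
BBBBBWB
BBBBYBB
BBBBBBB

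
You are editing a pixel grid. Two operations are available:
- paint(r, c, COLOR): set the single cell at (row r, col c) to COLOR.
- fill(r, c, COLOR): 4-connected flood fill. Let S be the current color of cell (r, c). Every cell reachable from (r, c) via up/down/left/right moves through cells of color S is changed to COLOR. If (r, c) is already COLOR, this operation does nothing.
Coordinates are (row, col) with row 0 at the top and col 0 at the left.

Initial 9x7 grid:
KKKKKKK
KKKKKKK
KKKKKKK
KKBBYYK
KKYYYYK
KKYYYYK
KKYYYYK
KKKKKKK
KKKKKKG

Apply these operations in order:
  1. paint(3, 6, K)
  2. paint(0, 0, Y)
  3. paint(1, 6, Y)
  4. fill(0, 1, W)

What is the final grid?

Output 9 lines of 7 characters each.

After op 1 paint(3,6,K):
KKKKKKK
KKKKKKK
KKKKKKK
KKBBYYK
KKYYYYK
KKYYYYK
KKYYYYK
KKKKKKK
KKKKKKG
After op 2 paint(0,0,Y):
YKKKKKK
KKKKKKK
KKKKKKK
KKBBYYK
KKYYYYK
KKYYYYK
KKYYYYK
KKKKKKK
KKKKKKG
After op 3 paint(1,6,Y):
YKKKKKK
KKKKKKY
KKKKKKK
KKBBYYK
KKYYYYK
KKYYYYK
KKYYYYK
KKKKKKK
KKKKKKG
After op 4 fill(0,1,W) [44 cells changed]:
YWWWWWW
WWWWWWY
WWWWWWW
WWBBYYW
WWYYYYW
WWYYYYW
WWYYYYW
WWWWWWW
WWWWWWG

Answer: YWWWWWW
WWWWWWY
WWWWWWW
WWBBYYW
WWYYYYW
WWYYYYW
WWYYYYW
WWWWWWW
WWWWWWG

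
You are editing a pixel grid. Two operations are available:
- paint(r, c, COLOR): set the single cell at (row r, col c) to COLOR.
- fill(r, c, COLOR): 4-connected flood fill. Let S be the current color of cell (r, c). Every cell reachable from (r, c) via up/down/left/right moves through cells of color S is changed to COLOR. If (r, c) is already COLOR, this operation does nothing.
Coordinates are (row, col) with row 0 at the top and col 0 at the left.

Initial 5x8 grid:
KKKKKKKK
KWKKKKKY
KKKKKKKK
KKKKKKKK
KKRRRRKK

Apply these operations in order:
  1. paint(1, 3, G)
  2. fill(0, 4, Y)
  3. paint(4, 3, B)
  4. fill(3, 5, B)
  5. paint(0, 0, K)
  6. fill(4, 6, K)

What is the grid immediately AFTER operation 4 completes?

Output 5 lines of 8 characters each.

After op 1 paint(1,3,G):
KKKKKKKK
KWKGKKKY
KKKKKKKK
KKKKKKKK
KKRRRRKK
After op 2 fill(0,4,Y) [33 cells changed]:
YYYYYYYY
YWYGYYYY
YYYYYYYY
YYYYYYYY
YYRRRRYY
After op 3 paint(4,3,B):
YYYYYYYY
YWYGYYYY
YYYYYYYY
YYYYYYYY
YYRBRRYY
After op 4 fill(3,5,B) [34 cells changed]:
BBBBBBBB
BWBGBBBB
BBBBBBBB
BBBBBBBB
BBRBRRBB

Answer: BBBBBBBB
BWBGBBBB
BBBBBBBB
BBBBBBBB
BBRBRRBB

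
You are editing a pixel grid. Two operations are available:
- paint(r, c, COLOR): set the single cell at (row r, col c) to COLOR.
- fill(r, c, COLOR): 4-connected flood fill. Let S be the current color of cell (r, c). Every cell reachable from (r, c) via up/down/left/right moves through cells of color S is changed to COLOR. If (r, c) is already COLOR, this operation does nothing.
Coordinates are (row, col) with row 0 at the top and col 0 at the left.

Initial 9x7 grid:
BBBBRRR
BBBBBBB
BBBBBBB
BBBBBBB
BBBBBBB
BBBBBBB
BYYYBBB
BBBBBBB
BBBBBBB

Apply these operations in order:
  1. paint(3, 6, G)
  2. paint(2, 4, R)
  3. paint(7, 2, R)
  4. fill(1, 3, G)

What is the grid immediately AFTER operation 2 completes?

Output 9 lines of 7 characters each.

Answer: BBBBRRR
BBBBBBB
BBBBRBB
BBBBBBG
BBBBBBB
BBBBBBB
BYYYBBB
BBBBBBB
BBBBBBB

Derivation:
After op 1 paint(3,6,G):
BBBBRRR
BBBBBBB
BBBBBBB
BBBBBBG
BBBBBBB
BBBBBBB
BYYYBBB
BBBBBBB
BBBBBBB
After op 2 paint(2,4,R):
BBBBRRR
BBBBBBB
BBBBRBB
BBBBBBG
BBBBBBB
BBBBBBB
BYYYBBB
BBBBBBB
BBBBBBB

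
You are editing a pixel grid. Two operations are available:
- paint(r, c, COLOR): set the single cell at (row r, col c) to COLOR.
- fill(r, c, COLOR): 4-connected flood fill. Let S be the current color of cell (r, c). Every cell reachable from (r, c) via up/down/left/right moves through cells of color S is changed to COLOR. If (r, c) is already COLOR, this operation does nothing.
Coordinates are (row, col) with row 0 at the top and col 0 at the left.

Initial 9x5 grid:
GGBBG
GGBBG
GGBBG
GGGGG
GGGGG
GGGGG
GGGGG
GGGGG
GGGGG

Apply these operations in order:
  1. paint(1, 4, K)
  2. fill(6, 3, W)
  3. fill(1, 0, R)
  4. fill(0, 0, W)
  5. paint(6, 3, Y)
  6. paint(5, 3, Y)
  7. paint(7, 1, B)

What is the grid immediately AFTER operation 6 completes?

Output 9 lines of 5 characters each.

After op 1 paint(1,4,K):
GGBBG
GGBBK
GGBBG
GGGGG
GGGGG
GGGGG
GGGGG
GGGGG
GGGGG
After op 2 fill(6,3,W) [37 cells changed]:
WWBBG
WWBBK
WWBBW
WWWWW
WWWWW
WWWWW
WWWWW
WWWWW
WWWWW
After op 3 fill(1,0,R) [37 cells changed]:
RRBBG
RRBBK
RRBBR
RRRRR
RRRRR
RRRRR
RRRRR
RRRRR
RRRRR
After op 4 fill(0,0,W) [37 cells changed]:
WWBBG
WWBBK
WWBBW
WWWWW
WWWWW
WWWWW
WWWWW
WWWWW
WWWWW
After op 5 paint(6,3,Y):
WWBBG
WWBBK
WWBBW
WWWWW
WWWWW
WWWWW
WWWYW
WWWWW
WWWWW
After op 6 paint(5,3,Y):
WWBBG
WWBBK
WWBBW
WWWWW
WWWWW
WWWYW
WWWYW
WWWWW
WWWWW

Answer: WWBBG
WWBBK
WWBBW
WWWWW
WWWWW
WWWYW
WWWYW
WWWWW
WWWWW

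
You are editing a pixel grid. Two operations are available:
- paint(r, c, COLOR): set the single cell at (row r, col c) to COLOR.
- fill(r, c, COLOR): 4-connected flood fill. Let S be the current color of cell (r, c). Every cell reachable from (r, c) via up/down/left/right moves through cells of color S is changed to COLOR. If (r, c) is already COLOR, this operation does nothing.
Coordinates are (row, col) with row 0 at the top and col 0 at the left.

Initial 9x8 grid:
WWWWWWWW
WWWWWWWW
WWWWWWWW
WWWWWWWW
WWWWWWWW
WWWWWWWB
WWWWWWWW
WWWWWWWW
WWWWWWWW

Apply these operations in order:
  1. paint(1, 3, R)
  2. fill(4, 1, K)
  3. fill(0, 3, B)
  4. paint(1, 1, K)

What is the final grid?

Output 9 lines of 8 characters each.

After op 1 paint(1,3,R):
WWWWWWWW
WWWRWWWW
WWWWWWWW
WWWWWWWW
WWWWWWWW
WWWWWWWB
WWWWWWWW
WWWWWWWW
WWWWWWWW
After op 2 fill(4,1,K) [70 cells changed]:
KKKKKKKK
KKKRKKKK
KKKKKKKK
KKKKKKKK
KKKKKKKK
KKKKKKKB
KKKKKKKK
KKKKKKKK
KKKKKKKK
After op 3 fill(0,3,B) [70 cells changed]:
BBBBBBBB
BBBRBBBB
BBBBBBBB
BBBBBBBB
BBBBBBBB
BBBBBBBB
BBBBBBBB
BBBBBBBB
BBBBBBBB
After op 4 paint(1,1,K):
BBBBBBBB
BKBRBBBB
BBBBBBBB
BBBBBBBB
BBBBBBBB
BBBBBBBB
BBBBBBBB
BBBBBBBB
BBBBBBBB

Answer: BBBBBBBB
BKBRBBBB
BBBBBBBB
BBBBBBBB
BBBBBBBB
BBBBBBBB
BBBBBBBB
BBBBBBBB
BBBBBBBB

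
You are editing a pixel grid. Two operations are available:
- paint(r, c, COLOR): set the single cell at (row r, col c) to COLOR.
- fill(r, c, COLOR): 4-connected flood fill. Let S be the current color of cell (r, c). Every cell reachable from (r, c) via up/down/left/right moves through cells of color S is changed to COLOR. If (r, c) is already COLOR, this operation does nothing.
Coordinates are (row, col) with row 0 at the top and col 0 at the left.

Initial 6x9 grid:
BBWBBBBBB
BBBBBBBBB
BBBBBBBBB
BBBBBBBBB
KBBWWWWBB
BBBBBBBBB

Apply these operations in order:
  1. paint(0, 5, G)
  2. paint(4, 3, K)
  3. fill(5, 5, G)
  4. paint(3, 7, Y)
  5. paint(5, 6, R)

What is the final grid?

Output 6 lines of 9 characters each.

After op 1 paint(0,5,G):
BBWBBGBBB
BBBBBBBBB
BBBBBBBBB
BBBBBBBBB
KBBWWWWBB
BBBBBBBBB
After op 2 paint(4,3,K):
BBWBBGBBB
BBBBBBBBB
BBBBBBBBB
BBBBBBBBB
KBBKWWWBB
BBBBBBBBB
After op 3 fill(5,5,G) [47 cells changed]:
GGWGGGGGG
GGGGGGGGG
GGGGGGGGG
GGGGGGGGG
KGGKWWWGG
GGGGGGGGG
After op 4 paint(3,7,Y):
GGWGGGGGG
GGGGGGGGG
GGGGGGGGG
GGGGGGGYG
KGGKWWWGG
GGGGGGGGG
After op 5 paint(5,6,R):
GGWGGGGGG
GGGGGGGGG
GGGGGGGGG
GGGGGGGYG
KGGKWWWGG
GGGGGGRGG

Answer: GGWGGGGGG
GGGGGGGGG
GGGGGGGGG
GGGGGGGYG
KGGKWWWGG
GGGGGGRGG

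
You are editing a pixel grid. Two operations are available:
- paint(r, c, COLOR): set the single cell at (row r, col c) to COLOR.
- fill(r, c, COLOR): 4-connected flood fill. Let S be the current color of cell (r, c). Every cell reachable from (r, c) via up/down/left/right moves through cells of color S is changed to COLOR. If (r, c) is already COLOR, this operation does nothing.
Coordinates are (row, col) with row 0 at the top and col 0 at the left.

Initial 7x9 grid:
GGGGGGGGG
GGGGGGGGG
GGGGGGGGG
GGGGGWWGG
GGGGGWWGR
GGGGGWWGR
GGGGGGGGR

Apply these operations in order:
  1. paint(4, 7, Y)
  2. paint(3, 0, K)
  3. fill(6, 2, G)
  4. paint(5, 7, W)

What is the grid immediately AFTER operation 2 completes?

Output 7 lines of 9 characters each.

Answer: GGGGGGGGG
GGGGGGGGG
GGGGGGGGG
KGGGGWWGG
GGGGGWWYR
GGGGGWWGR
GGGGGGGGR

Derivation:
After op 1 paint(4,7,Y):
GGGGGGGGG
GGGGGGGGG
GGGGGGGGG
GGGGGWWGG
GGGGGWWYR
GGGGGWWGR
GGGGGGGGR
After op 2 paint(3,0,K):
GGGGGGGGG
GGGGGGGGG
GGGGGGGGG
KGGGGWWGG
GGGGGWWYR
GGGGGWWGR
GGGGGGGGR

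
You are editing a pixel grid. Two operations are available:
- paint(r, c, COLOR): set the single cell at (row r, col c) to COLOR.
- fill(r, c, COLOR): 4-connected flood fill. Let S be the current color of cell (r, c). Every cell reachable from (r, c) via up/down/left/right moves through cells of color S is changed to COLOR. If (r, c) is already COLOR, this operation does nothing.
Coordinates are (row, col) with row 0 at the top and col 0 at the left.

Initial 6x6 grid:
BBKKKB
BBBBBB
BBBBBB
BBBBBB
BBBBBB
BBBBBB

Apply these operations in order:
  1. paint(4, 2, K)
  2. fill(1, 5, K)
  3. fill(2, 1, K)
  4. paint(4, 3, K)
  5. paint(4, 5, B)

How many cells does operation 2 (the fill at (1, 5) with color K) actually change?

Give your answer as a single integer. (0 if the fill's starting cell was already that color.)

Answer: 32

Derivation:
After op 1 paint(4,2,K):
BBKKKB
BBBBBB
BBBBBB
BBBBBB
BBKBBB
BBBBBB
After op 2 fill(1,5,K) [32 cells changed]:
KKKKKK
KKKKKK
KKKKKK
KKKKKK
KKKKKK
KKKKKK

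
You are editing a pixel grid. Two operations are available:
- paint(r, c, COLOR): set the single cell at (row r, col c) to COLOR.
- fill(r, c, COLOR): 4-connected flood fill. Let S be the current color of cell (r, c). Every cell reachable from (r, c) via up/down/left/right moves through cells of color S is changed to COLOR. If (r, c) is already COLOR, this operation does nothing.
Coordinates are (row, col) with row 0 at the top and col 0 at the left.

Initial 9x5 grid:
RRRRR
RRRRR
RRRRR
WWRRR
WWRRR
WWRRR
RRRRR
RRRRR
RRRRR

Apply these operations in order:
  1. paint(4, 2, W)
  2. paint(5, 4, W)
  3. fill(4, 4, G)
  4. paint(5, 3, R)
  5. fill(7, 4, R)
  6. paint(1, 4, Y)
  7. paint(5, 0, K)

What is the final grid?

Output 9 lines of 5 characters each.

Answer: GGGGG
GGGGY
GGGGG
WWGGG
WWWGG
KWRRW
RRRRR
RRRRR
RRRRR

Derivation:
After op 1 paint(4,2,W):
RRRRR
RRRRR
RRRRR
WWRRR
WWWRR
WWRRR
RRRRR
RRRRR
RRRRR
After op 2 paint(5,4,W):
RRRRR
RRRRR
RRRRR
WWRRR
WWWRR
WWRRW
RRRRR
RRRRR
RRRRR
After op 3 fill(4,4,G) [37 cells changed]:
GGGGG
GGGGG
GGGGG
WWGGG
WWWGG
WWGGW
GGGGG
GGGGG
GGGGG
After op 4 paint(5,3,R):
GGGGG
GGGGG
GGGGG
WWGGG
WWWGG
WWGRW
GGGGG
GGGGG
GGGGG
After op 5 fill(7,4,R) [16 cells changed]:
GGGGG
GGGGG
GGGGG
WWGGG
WWWGG
WWRRW
RRRRR
RRRRR
RRRRR
After op 6 paint(1,4,Y):
GGGGG
GGGGY
GGGGG
WWGGG
WWWGG
WWRRW
RRRRR
RRRRR
RRRRR
After op 7 paint(5,0,K):
GGGGG
GGGGY
GGGGG
WWGGG
WWWGG
KWRRW
RRRRR
RRRRR
RRRRR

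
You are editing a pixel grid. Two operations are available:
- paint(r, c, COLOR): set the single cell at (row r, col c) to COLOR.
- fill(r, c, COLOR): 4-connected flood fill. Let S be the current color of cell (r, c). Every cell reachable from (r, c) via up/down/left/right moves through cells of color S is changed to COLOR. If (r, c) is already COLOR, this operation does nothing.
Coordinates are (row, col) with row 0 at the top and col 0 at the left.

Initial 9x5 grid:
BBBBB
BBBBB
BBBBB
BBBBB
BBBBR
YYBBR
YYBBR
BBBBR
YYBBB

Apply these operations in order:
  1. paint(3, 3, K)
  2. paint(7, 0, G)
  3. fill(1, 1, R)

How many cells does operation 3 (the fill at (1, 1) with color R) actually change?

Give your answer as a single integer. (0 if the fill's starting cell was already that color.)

Answer: 33

Derivation:
After op 1 paint(3,3,K):
BBBBB
BBBBB
BBBBB
BBBKB
BBBBR
YYBBR
YYBBR
BBBBR
YYBBB
After op 2 paint(7,0,G):
BBBBB
BBBBB
BBBBB
BBBKB
BBBBR
YYBBR
YYBBR
GBBBR
YYBBB
After op 3 fill(1,1,R) [33 cells changed]:
RRRRR
RRRRR
RRRRR
RRRKR
RRRRR
YYRRR
YYRRR
GRRRR
YYRRR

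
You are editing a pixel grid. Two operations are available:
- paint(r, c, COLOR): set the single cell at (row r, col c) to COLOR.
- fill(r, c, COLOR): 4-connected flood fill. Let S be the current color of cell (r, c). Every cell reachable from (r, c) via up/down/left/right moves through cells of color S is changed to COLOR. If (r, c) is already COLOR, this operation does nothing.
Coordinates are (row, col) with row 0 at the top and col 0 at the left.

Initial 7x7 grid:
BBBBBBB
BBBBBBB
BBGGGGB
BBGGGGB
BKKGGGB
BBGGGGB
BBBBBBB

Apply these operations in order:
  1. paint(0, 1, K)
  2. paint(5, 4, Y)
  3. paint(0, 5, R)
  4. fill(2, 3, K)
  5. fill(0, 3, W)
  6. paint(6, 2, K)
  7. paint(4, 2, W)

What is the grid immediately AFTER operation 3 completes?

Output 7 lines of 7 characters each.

After op 1 paint(0,1,K):
BKBBBBB
BBBBBBB
BBGGGGB
BBGGGGB
BKKGGGB
BBGGGGB
BBBBBBB
After op 2 paint(5,4,Y):
BKBBBBB
BBBBBBB
BBGGGGB
BBGGGGB
BKKGGGB
BBGGYGB
BBBBBBB
After op 3 paint(0,5,R):
BKBBBRB
BBBBBBB
BBGGGGB
BBGGGGB
BKKGGGB
BBGGYGB
BBBBBBB

Answer: BKBBBRB
BBBBBBB
BBGGGGB
BBGGGGB
BKKGGGB
BBGGYGB
BBBBBBB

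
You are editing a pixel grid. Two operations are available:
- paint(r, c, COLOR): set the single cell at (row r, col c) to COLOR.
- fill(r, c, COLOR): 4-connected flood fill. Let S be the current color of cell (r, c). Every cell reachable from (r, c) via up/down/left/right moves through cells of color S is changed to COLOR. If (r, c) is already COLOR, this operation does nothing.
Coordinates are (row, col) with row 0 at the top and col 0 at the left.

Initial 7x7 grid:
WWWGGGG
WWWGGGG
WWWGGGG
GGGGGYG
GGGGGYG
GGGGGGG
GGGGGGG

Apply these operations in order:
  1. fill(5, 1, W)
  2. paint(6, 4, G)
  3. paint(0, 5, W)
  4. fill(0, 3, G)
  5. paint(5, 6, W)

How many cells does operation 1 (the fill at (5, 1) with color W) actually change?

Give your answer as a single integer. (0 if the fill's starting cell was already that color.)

Answer: 38

Derivation:
After op 1 fill(5,1,W) [38 cells changed]:
WWWWWWW
WWWWWWW
WWWWWWW
WWWWWYW
WWWWWYW
WWWWWWW
WWWWWWW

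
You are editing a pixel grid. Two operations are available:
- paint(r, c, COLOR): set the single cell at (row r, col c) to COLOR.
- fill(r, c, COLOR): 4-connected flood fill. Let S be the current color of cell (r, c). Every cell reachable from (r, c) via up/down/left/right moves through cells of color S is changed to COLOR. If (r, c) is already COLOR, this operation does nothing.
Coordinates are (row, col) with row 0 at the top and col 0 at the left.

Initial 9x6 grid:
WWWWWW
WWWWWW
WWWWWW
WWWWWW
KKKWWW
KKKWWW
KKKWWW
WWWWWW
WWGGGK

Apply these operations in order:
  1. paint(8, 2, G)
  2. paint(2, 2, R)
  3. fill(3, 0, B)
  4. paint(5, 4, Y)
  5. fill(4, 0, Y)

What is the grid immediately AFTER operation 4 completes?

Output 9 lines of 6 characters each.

Answer: BBBBBB
BBBBBB
BBRBBB
BBBBBB
KKKBBB
KKKBYB
KKKBBB
BBBBBB
BBGGGK

Derivation:
After op 1 paint(8,2,G):
WWWWWW
WWWWWW
WWWWWW
WWWWWW
KKKWWW
KKKWWW
KKKWWW
WWWWWW
WWGGGK
After op 2 paint(2,2,R):
WWWWWW
WWWWWW
WWRWWW
WWWWWW
KKKWWW
KKKWWW
KKKWWW
WWWWWW
WWGGGK
After op 3 fill(3,0,B) [40 cells changed]:
BBBBBB
BBBBBB
BBRBBB
BBBBBB
KKKBBB
KKKBBB
KKKBBB
BBBBBB
BBGGGK
After op 4 paint(5,4,Y):
BBBBBB
BBBBBB
BBRBBB
BBBBBB
KKKBBB
KKKBYB
KKKBBB
BBBBBB
BBGGGK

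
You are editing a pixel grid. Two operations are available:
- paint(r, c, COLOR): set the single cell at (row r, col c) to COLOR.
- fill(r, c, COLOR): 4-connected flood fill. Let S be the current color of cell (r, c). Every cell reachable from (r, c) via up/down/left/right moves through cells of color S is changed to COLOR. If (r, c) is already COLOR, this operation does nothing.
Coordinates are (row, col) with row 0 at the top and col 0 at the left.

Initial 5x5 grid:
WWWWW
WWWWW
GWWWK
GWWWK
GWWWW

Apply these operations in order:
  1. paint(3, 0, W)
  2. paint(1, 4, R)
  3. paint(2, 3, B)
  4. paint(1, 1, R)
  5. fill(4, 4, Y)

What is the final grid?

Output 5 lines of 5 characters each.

Answer: YYYYY
YRYYR
GYYBK
YYYYK
GYYYY

Derivation:
After op 1 paint(3,0,W):
WWWWW
WWWWW
GWWWK
WWWWK
GWWWW
After op 2 paint(1,4,R):
WWWWW
WWWWR
GWWWK
WWWWK
GWWWW
After op 3 paint(2,3,B):
WWWWW
WWWWR
GWWBK
WWWWK
GWWWW
After op 4 paint(1,1,R):
WWWWW
WRWWR
GWWBK
WWWWK
GWWWW
After op 5 fill(4,4,Y) [18 cells changed]:
YYYYY
YRYYR
GYYBK
YYYYK
GYYYY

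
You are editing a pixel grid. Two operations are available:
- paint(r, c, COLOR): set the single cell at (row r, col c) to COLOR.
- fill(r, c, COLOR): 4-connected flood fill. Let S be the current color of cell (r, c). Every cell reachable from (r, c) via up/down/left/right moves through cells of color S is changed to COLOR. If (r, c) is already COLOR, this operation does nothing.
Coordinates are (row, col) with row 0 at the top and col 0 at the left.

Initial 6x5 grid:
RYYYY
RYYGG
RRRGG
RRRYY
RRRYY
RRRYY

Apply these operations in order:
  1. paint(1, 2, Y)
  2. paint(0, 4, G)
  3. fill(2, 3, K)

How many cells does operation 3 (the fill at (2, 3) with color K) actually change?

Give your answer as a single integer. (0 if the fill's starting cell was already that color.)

Answer: 5

Derivation:
After op 1 paint(1,2,Y):
RYYYY
RYYGG
RRRGG
RRRYY
RRRYY
RRRYY
After op 2 paint(0,4,G):
RYYYG
RYYGG
RRRGG
RRRYY
RRRYY
RRRYY
After op 3 fill(2,3,K) [5 cells changed]:
RYYYK
RYYKK
RRRKK
RRRYY
RRRYY
RRRYY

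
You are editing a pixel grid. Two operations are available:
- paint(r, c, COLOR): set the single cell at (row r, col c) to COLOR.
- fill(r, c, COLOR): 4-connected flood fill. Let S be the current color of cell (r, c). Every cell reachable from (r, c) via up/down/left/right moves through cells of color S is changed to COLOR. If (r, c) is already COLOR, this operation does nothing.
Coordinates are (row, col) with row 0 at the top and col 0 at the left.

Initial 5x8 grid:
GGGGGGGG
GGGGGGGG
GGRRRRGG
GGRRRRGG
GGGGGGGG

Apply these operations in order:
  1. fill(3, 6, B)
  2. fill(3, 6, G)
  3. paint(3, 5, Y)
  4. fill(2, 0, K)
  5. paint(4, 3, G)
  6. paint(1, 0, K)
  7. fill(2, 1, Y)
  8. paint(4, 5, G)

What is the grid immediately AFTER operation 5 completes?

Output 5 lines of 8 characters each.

Answer: KKKKKKKK
KKKKKKKK
KKRRRRKK
KKRRRYKK
KKKGKKKK

Derivation:
After op 1 fill(3,6,B) [32 cells changed]:
BBBBBBBB
BBBBBBBB
BBRRRRBB
BBRRRRBB
BBBBBBBB
After op 2 fill(3,6,G) [32 cells changed]:
GGGGGGGG
GGGGGGGG
GGRRRRGG
GGRRRRGG
GGGGGGGG
After op 3 paint(3,5,Y):
GGGGGGGG
GGGGGGGG
GGRRRRGG
GGRRRYGG
GGGGGGGG
After op 4 fill(2,0,K) [32 cells changed]:
KKKKKKKK
KKKKKKKK
KKRRRRKK
KKRRRYKK
KKKKKKKK
After op 5 paint(4,3,G):
KKKKKKKK
KKKKKKKK
KKRRRRKK
KKRRRYKK
KKKGKKKK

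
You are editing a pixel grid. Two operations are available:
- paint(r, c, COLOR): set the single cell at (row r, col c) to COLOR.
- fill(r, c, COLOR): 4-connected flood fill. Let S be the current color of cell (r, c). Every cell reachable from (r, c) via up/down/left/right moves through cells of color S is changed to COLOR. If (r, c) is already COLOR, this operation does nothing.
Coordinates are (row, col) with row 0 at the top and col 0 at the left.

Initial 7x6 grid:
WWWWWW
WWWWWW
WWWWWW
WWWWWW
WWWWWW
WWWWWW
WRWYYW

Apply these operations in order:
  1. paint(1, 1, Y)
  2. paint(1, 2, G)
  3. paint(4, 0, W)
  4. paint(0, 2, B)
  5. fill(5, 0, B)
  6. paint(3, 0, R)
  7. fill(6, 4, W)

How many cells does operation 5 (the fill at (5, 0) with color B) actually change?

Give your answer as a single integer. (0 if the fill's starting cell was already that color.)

Answer: 36

Derivation:
After op 1 paint(1,1,Y):
WWWWWW
WYWWWW
WWWWWW
WWWWWW
WWWWWW
WWWWWW
WRWYYW
After op 2 paint(1,2,G):
WWWWWW
WYGWWW
WWWWWW
WWWWWW
WWWWWW
WWWWWW
WRWYYW
After op 3 paint(4,0,W):
WWWWWW
WYGWWW
WWWWWW
WWWWWW
WWWWWW
WWWWWW
WRWYYW
After op 4 paint(0,2,B):
WWBWWW
WYGWWW
WWWWWW
WWWWWW
WWWWWW
WWWWWW
WRWYYW
After op 5 fill(5,0,B) [36 cells changed]:
BBBBBB
BYGBBB
BBBBBB
BBBBBB
BBBBBB
BBBBBB
BRBYYB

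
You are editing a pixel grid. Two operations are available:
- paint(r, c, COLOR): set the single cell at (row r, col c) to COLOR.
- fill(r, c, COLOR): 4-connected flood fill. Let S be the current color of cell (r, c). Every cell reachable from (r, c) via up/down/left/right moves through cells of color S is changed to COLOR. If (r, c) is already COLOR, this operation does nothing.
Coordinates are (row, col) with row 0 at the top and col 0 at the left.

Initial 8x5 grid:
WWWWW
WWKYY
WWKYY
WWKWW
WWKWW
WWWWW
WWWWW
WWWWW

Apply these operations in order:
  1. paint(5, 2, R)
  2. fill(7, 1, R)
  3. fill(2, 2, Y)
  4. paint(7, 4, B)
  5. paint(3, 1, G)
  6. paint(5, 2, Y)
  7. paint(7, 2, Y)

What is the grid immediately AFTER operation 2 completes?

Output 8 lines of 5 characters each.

Answer: RRRRR
RRKYY
RRKYY
RRKRR
RRKRR
RRRRR
RRRRR
RRRRR

Derivation:
After op 1 paint(5,2,R):
WWWWW
WWKYY
WWKYY
WWKWW
WWKWW
WWRWW
WWWWW
WWWWW
After op 2 fill(7,1,R) [31 cells changed]:
RRRRR
RRKYY
RRKYY
RRKRR
RRKRR
RRRRR
RRRRR
RRRRR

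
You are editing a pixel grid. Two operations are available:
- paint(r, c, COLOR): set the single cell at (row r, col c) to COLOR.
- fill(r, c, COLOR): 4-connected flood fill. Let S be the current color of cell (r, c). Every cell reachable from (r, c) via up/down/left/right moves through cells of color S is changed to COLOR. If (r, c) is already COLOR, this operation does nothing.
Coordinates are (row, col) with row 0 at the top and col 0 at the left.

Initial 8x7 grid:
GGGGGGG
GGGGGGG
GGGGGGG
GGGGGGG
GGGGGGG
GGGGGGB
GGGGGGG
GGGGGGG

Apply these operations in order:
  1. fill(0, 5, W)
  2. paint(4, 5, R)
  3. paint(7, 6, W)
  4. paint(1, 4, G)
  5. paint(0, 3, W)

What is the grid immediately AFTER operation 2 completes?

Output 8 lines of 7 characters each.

Answer: WWWWWWW
WWWWWWW
WWWWWWW
WWWWWWW
WWWWWRW
WWWWWWB
WWWWWWW
WWWWWWW

Derivation:
After op 1 fill(0,5,W) [55 cells changed]:
WWWWWWW
WWWWWWW
WWWWWWW
WWWWWWW
WWWWWWW
WWWWWWB
WWWWWWW
WWWWWWW
After op 2 paint(4,5,R):
WWWWWWW
WWWWWWW
WWWWWWW
WWWWWWW
WWWWWRW
WWWWWWB
WWWWWWW
WWWWWWW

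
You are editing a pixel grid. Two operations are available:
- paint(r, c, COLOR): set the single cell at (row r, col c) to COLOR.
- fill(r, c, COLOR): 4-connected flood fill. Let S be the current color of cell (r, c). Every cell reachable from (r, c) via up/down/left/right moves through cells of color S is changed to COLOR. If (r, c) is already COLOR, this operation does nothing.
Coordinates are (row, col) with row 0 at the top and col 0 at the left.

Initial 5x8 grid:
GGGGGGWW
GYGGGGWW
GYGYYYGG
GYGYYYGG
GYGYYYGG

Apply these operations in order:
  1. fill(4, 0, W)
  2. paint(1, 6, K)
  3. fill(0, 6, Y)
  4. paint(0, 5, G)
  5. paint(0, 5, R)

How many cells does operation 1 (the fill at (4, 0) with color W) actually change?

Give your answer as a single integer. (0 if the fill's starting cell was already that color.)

After op 1 fill(4,0,W) [17 cells changed]:
WWWWWWWW
WYWWWWWW
WYWYYYGG
WYWYYYGG
WYWYYYGG

Answer: 17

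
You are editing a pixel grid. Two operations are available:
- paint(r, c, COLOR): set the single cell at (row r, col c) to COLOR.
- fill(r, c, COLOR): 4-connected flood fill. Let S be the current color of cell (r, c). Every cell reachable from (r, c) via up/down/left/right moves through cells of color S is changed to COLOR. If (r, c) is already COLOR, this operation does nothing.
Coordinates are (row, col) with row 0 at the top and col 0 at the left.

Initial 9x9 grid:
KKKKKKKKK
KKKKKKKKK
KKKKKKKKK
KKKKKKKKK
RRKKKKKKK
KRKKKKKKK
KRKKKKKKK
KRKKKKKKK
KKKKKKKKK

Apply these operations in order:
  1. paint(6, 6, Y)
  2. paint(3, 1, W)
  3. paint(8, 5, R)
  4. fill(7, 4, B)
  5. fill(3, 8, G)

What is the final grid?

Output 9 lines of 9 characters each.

Answer: GGGGGGGGG
GGGGGGGGG
GGGGGGGGG
GWGGGGGGG
RRGGGGGGG
GRGGGGGGG
GRGGGGYGG
GRGGGGGGG
GGGGGRGGG

Derivation:
After op 1 paint(6,6,Y):
KKKKKKKKK
KKKKKKKKK
KKKKKKKKK
KKKKKKKKK
RRKKKKKKK
KRKKKKKKK
KRKKKKYKK
KRKKKKKKK
KKKKKKKKK
After op 2 paint(3,1,W):
KKKKKKKKK
KKKKKKKKK
KKKKKKKKK
KWKKKKKKK
RRKKKKKKK
KRKKKKKKK
KRKKKKYKK
KRKKKKKKK
KKKKKKKKK
After op 3 paint(8,5,R):
KKKKKKKKK
KKKKKKKKK
KKKKKKKKK
KWKKKKKKK
RRKKKKKKK
KRKKKKKKK
KRKKKKYKK
KRKKKKKKK
KKKKKRKKK
After op 4 fill(7,4,B) [73 cells changed]:
BBBBBBBBB
BBBBBBBBB
BBBBBBBBB
BWBBBBBBB
RRBBBBBBB
BRBBBBBBB
BRBBBBYBB
BRBBBBBBB
BBBBBRBBB
After op 5 fill(3,8,G) [73 cells changed]:
GGGGGGGGG
GGGGGGGGG
GGGGGGGGG
GWGGGGGGG
RRGGGGGGG
GRGGGGGGG
GRGGGGYGG
GRGGGGGGG
GGGGGRGGG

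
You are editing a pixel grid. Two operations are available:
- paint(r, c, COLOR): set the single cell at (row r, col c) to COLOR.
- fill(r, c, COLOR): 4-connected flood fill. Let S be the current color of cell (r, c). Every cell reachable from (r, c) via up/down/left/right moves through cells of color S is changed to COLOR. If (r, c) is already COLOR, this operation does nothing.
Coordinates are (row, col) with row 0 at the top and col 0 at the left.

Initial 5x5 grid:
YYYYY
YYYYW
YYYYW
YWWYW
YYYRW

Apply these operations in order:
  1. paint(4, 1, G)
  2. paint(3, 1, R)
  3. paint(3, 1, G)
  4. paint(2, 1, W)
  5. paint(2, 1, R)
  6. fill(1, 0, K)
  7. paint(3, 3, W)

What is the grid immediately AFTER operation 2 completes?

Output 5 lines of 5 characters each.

After op 1 paint(4,1,G):
YYYYY
YYYYW
YYYYW
YWWYW
YGYRW
After op 2 paint(3,1,R):
YYYYY
YYYYW
YYYYW
YRWYW
YGYRW

Answer: YYYYY
YYYYW
YYYYW
YRWYW
YGYRW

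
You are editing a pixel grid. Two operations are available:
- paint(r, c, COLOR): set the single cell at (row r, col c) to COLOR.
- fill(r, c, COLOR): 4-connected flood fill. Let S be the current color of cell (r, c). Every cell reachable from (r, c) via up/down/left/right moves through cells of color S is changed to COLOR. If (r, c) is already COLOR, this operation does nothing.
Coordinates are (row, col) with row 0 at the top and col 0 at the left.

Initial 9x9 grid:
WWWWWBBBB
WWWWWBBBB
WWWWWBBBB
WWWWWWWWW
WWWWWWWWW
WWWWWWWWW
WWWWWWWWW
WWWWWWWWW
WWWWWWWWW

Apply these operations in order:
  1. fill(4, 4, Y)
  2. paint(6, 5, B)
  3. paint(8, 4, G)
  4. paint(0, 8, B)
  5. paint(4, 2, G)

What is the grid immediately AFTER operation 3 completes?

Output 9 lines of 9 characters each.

Answer: YYYYYBBBB
YYYYYBBBB
YYYYYBBBB
YYYYYYYYY
YYYYYYYYY
YYYYYYYYY
YYYYYBYYY
YYYYYYYYY
YYYYGYYYY

Derivation:
After op 1 fill(4,4,Y) [69 cells changed]:
YYYYYBBBB
YYYYYBBBB
YYYYYBBBB
YYYYYYYYY
YYYYYYYYY
YYYYYYYYY
YYYYYYYYY
YYYYYYYYY
YYYYYYYYY
After op 2 paint(6,5,B):
YYYYYBBBB
YYYYYBBBB
YYYYYBBBB
YYYYYYYYY
YYYYYYYYY
YYYYYYYYY
YYYYYBYYY
YYYYYYYYY
YYYYYYYYY
After op 3 paint(8,4,G):
YYYYYBBBB
YYYYYBBBB
YYYYYBBBB
YYYYYYYYY
YYYYYYYYY
YYYYYYYYY
YYYYYBYYY
YYYYYYYYY
YYYYGYYYY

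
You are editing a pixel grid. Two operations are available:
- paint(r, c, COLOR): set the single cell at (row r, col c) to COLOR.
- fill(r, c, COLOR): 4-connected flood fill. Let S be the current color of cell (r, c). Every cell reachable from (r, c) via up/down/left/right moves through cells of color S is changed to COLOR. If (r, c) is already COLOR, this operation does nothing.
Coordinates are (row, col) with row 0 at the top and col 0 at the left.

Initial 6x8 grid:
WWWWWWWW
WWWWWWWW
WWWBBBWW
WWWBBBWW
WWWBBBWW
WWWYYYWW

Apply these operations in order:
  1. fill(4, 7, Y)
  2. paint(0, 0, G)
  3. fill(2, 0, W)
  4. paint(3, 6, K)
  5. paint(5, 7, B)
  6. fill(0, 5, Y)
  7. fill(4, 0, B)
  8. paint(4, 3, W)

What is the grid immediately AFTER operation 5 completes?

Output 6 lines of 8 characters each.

After op 1 fill(4,7,Y) [36 cells changed]:
YYYYYYYY
YYYYYYYY
YYYBBBYY
YYYBBBYY
YYYBBBYY
YYYYYYYY
After op 2 paint(0,0,G):
GYYYYYYY
YYYYYYYY
YYYBBBYY
YYYBBBYY
YYYBBBYY
YYYYYYYY
After op 3 fill(2,0,W) [38 cells changed]:
GWWWWWWW
WWWWWWWW
WWWBBBWW
WWWBBBWW
WWWBBBWW
WWWWWWWW
After op 4 paint(3,6,K):
GWWWWWWW
WWWWWWWW
WWWBBBWW
WWWBBBKW
WWWBBBWW
WWWWWWWW
After op 5 paint(5,7,B):
GWWWWWWW
WWWWWWWW
WWWBBBWW
WWWBBBKW
WWWBBBWW
WWWWWWWB

Answer: GWWWWWWW
WWWWWWWW
WWWBBBWW
WWWBBBKW
WWWBBBWW
WWWWWWWB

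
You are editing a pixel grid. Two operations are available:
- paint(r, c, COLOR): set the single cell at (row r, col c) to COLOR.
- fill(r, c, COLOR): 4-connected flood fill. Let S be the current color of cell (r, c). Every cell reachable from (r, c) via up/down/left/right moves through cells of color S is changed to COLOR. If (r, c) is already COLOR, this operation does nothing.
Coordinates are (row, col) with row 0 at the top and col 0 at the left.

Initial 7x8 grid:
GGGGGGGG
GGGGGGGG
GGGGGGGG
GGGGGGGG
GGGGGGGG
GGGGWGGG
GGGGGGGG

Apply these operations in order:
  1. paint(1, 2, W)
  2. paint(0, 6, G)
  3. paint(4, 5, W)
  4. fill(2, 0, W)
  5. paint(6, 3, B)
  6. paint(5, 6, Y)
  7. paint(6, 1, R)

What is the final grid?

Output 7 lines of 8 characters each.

After op 1 paint(1,2,W):
GGGGGGGG
GGWGGGGG
GGGGGGGG
GGGGGGGG
GGGGGGGG
GGGGWGGG
GGGGGGGG
After op 2 paint(0,6,G):
GGGGGGGG
GGWGGGGG
GGGGGGGG
GGGGGGGG
GGGGGGGG
GGGGWGGG
GGGGGGGG
After op 3 paint(4,5,W):
GGGGGGGG
GGWGGGGG
GGGGGGGG
GGGGGGGG
GGGGGWGG
GGGGWGGG
GGGGGGGG
After op 4 fill(2,0,W) [53 cells changed]:
WWWWWWWW
WWWWWWWW
WWWWWWWW
WWWWWWWW
WWWWWWWW
WWWWWWWW
WWWWWWWW
After op 5 paint(6,3,B):
WWWWWWWW
WWWWWWWW
WWWWWWWW
WWWWWWWW
WWWWWWWW
WWWWWWWW
WWWBWWWW
After op 6 paint(5,6,Y):
WWWWWWWW
WWWWWWWW
WWWWWWWW
WWWWWWWW
WWWWWWWW
WWWWWWYW
WWWBWWWW
After op 7 paint(6,1,R):
WWWWWWWW
WWWWWWWW
WWWWWWWW
WWWWWWWW
WWWWWWWW
WWWWWWYW
WRWBWWWW

Answer: WWWWWWWW
WWWWWWWW
WWWWWWWW
WWWWWWWW
WWWWWWWW
WWWWWWYW
WRWBWWWW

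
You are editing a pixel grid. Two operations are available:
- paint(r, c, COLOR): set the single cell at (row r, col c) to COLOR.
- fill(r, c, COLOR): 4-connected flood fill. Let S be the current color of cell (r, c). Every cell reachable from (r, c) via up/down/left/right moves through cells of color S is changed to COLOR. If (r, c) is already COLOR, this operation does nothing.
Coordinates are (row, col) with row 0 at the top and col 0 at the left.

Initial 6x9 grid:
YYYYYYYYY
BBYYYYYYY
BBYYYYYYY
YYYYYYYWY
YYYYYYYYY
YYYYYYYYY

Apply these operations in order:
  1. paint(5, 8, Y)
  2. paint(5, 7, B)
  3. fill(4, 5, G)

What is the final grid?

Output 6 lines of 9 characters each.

Answer: GGGGGGGGG
BBGGGGGGG
BBGGGGGGG
GGGGGGGWG
GGGGGGGGG
GGGGGGGBG

Derivation:
After op 1 paint(5,8,Y):
YYYYYYYYY
BBYYYYYYY
BBYYYYYYY
YYYYYYYWY
YYYYYYYYY
YYYYYYYYY
After op 2 paint(5,7,B):
YYYYYYYYY
BBYYYYYYY
BBYYYYYYY
YYYYYYYWY
YYYYYYYYY
YYYYYYYBY
After op 3 fill(4,5,G) [48 cells changed]:
GGGGGGGGG
BBGGGGGGG
BBGGGGGGG
GGGGGGGWG
GGGGGGGGG
GGGGGGGBG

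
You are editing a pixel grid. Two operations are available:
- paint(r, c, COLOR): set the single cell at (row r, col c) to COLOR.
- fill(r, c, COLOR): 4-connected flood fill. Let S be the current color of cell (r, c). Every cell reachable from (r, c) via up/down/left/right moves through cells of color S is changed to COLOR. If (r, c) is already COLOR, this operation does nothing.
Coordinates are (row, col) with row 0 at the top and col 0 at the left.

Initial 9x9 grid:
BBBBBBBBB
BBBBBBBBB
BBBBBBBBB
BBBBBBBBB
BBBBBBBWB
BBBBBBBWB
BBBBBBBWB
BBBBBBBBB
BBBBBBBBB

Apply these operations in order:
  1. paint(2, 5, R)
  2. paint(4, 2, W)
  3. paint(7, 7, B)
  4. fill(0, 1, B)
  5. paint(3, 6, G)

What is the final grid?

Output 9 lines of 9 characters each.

After op 1 paint(2,5,R):
BBBBBBBBB
BBBBBBBBB
BBBBBRBBB
BBBBBBBBB
BBBBBBBWB
BBBBBBBWB
BBBBBBBWB
BBBBBBBBB
BBBBBBBBB
After op 2 paint(4,2,W):
BBBBBBBBB
BBBBBBBBB
BBBBBRBBB
BBBBBBBBB
BBWBBBBWB
BBBBBBBWB
BBBBBBBWB
BBBBBBBBB
BBBBBBBBB
After op 3 paint(7,7,B):
BBBBBBBBB
BBBBBBBBB
BBBBBRBBB
BBBBBBBBB
BBWBBBBWB
BBBBBBBWB
BBBBBBBWB
BBBBBBBBB
BBBBBBBBB
After op 4 fill(0,1,B) [0 cells changed]:
BBBBBBBBB
BBBBBBBBB
BBBBBRBBB
BBBBBBBBB
BBWBBBBWB
BBBBBBBWB
BBBBBBBWB
BBBBBBBBB
BBBBBBBBB
After op 5 paint(3,6,G):
BBBBBBBBB
BBBBBBBBB
BBBBBRBBB
BBBBBBGBB
BBWBBBBWB
BBBBBBBWB
BBBBBBBWB
BBBBBBBBB
BBBBBBBBB

Answer: BBBBBBBBB
BBBBBBBBB
BBBBBRBBB
BBBBBBGBB
BBWBBBBWB
BBBBBBBWB
BBBBBBBWB
BBBBBBBBB
BBBBBBBBB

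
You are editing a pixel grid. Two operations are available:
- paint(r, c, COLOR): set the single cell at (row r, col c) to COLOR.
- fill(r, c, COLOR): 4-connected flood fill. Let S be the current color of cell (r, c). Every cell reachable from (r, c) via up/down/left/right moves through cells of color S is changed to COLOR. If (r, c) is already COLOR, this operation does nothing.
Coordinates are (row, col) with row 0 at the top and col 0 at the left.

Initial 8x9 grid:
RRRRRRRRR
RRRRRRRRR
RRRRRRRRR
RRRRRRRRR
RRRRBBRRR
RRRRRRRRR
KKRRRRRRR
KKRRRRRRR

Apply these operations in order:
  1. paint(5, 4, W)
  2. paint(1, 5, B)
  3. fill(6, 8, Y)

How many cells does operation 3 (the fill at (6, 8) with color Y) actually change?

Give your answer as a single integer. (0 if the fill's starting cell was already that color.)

Answer: 64

Derivation:
After op 1 paint(5,4,W):
RRRRRRRRR
RRRRRRRRR
RRRRRRRRR
RRRRRRRRR
RRRRBBRRR
RRRRWRRRR
KKRRRRRRR
KKRRRRRRR
After op 2 paint(1,5,B):
RRRRRRRRR
RRRRRBRRR
RRRRRRRRR
RRRRRRRRR
RRRRBBRRR
RRRRWRRRR
KKRRRRRRR
KKRRRRRRR
After op 3 fill(6,8,Y) [64 cells changed]:
YYYYYYYYY
YYYYYBYYY
YYYYYYYYY
YYYYYYYYY
YYYYBBYYY
YYYYWYYYY
KKYYYYYYY
KKYYYYYYY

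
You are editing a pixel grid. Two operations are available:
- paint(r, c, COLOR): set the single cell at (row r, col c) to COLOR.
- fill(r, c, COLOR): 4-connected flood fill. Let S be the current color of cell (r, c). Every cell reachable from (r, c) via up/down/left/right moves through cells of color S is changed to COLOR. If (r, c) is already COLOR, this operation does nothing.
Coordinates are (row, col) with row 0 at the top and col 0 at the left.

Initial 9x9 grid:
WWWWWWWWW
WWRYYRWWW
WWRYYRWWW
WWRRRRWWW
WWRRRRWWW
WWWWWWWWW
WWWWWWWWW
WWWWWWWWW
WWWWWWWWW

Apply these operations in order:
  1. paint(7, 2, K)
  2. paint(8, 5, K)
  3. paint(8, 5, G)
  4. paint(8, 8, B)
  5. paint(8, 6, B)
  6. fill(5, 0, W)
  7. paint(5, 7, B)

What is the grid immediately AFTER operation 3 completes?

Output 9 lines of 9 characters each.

After op 1 paint(7,2,K):
WWWWWWWWW
WWRYYRWWW
WWRYYRWWW
WWRRRRWWW
WWRRRRWWW
WWWWWWWWW
WWWWWWWWW
WWKWWWWWW
WWWWWWWWW
After op 2 paint(8,5,K):
WWWWWWWWW
WWRYYRWWW
WWRYYRWWW
WWRRRRWWW
WWRRRRWWW
WWWWWWWWW
WWWWWWWWW
WWKWWWWWW
WWWWWKWWW
After op 3 paint(8,5,G):
WWWWWWWWW
WWRYYRWWW
WWRYYRWWW
WWRRRRWWW
WWRRRRWWW
WWWWWWWWW
WWWWWWWWW
WWKWWWWWW
WWWWWGWWW

Answer: WWWWWWWWW
WWRYYRWWW
WWRYYRWWW
WWRRRRWWW
WWRRRRWWW
WWWWWWWWW
WWWWWWWWW
WWKWWWWWW
WWWWWGWWW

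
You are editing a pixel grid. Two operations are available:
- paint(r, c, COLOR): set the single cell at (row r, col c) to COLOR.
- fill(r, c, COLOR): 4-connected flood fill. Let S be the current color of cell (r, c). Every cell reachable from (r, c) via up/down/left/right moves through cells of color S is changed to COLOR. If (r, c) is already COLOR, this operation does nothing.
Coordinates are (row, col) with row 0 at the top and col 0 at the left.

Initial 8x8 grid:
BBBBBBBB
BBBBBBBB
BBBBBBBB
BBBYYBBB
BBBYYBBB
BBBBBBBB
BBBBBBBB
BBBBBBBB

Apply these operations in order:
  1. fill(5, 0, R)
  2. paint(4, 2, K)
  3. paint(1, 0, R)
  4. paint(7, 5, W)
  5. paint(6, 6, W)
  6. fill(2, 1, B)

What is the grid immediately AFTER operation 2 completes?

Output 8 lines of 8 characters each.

After op 1 fill(5,0,R) [60 cells changed]:
RRRRRRRR
RRRRRRRR
RRRRRRRR
RRRYYRRR
RRRYYRRR
RRRRRRRR
RRRRRRRR
RRRRRRRR
After op 2 paint(4,2,K):
RRRRRRRR
RRRRRRRR
RRRRRRRR
RRRYYRRR
RRKYYRRR
RRRRRRRR
RRRRRRRR
RRRRRRRR

Answer: RRRRRRRR
RRRRRRRR
RRRRRRRR
RRRYYRRR
RRKYYRRR
RRRRRRRR
RRRRRRRR
RRRRRRRR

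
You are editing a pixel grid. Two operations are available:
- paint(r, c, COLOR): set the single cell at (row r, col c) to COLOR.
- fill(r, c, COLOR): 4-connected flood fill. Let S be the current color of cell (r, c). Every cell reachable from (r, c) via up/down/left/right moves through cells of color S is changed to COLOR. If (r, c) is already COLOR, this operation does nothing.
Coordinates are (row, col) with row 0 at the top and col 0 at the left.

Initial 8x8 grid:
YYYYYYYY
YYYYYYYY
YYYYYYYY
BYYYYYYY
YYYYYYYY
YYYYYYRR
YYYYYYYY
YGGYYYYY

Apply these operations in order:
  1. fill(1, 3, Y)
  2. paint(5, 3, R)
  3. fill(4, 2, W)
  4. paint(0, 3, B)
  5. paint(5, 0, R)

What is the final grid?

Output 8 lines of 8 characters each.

Answer: WWWBWWWW
WWWWWWWW
WWWWWWWW
BWWWWWWW
WWWWWWWW
RWWRWWRR
WWWWWWWW
WGGWWWWW

Derivation:
After op 1 fill(1,3,Y) [0 cells changed]:
YYYYYYYY
YYYYYYYY
YYYYYYYY
BYYYYYYY
YYYYYYYY
YYYYYYRR
YYYYYYYY
YGGYYYYY
After op 2 paint(5,3,R):
YYYYYYYY
YYYYYYYY
YYYYYYYY
BYYYYYYY
YYYYYYYY
YYYRYYRR
YYYYYYYY
YGGYYYYY
After op 3 fill(4,2,W) [58 cells changed]:
WWWWWWWW
WWWWWWWW
WWWWWWWW
BWWWWWWW
WWWWWWWW
WWWRWWRR
WWWWWWWW
WGGWWWWW
After op 4 paint(0,3,B):
WWWBWWWW
WWWWWWWW
WWWWWWWW
BWWWWWWW
WWWWWWWW
WWWRWWRR
WWWWWWWW
WGGWWWWW
After op 5 paint(5,0,R):
WWWBWWWW
WWWWWWWW
WWWWWWWW
BWWWWWWW
WWWWWWWW
RWWRWWRR
WWWWWWWW
WGGWWWWW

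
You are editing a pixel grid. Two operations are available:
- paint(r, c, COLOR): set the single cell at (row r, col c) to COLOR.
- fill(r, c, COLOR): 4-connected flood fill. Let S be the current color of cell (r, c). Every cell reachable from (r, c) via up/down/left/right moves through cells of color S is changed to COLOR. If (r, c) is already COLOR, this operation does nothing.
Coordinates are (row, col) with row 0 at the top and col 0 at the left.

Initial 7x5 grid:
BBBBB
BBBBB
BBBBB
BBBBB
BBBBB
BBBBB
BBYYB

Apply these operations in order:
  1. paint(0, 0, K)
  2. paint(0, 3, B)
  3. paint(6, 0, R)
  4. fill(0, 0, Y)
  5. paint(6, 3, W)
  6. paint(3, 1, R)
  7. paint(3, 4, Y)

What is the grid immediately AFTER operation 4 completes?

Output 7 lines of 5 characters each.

Answer: YBBBB
BBBBB
BBBBB
BBBBB
BBBBB
BBBBB
RBYYB

Derivation:
After op 1 paint(0,0,K):
KBBBB
BBBBB
BBBBB
BBBBB
BBBBB
BBBBB
BBYYB
After op 2 paint(0,3,B):
KBBBB
BBBBB
BBBBB
BBBBB
BBBBB
BBBBB
BBYYB
After op 3 paint(6,0,R):
KBBBB
BBBBB
BBBBB
BBBBB
BBBBB
BBBBB
RBYYB
After op 4 fill(0,0,Y) [1 cells changed]:
YBBBB
BBBBB
BBBBB
BBBBB
BBBBB
BBBBB
RBYYB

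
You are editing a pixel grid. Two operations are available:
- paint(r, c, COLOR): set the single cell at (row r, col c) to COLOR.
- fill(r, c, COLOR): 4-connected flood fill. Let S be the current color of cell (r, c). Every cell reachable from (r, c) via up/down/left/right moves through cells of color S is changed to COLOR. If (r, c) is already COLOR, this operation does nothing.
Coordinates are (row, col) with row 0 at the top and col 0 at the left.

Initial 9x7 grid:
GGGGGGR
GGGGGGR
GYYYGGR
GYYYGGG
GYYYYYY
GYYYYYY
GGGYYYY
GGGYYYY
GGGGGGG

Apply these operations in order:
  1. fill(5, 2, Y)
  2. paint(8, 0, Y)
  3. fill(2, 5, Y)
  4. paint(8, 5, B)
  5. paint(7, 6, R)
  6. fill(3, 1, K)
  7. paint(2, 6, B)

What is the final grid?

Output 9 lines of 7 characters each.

Answer: KKKKKKR
KKKKKKR
KKKKKKB
KKKKKKK
KKKKKKK
KKKKKKK
KKKKKKK
KKKKKKR
KKKKKBY

Derivation:
After op 1 fill(5,2,Y) [0 cells changed]:
GGGGGGR
GGGGGGR
GYYYGGR
GYYYGGG
GYYYYYY
GYYYYYY
GGGYYYY
GGGYYYY
GGGGGGG
After op 2 paint(8,0,Y):
GGGGGGR
GGGGGGR
GYYYGGR
GYYYGGG
GYYYYYY
GYYYYYY
GGGYYYY
GGGYYYY
YGGGGGG
After op 3 fill(2,5,Y) [33 cells changed]:
YYYYYYR
YYYYYYR
YYYYYYR
YYYYYYY
YYYYYYY
YYYYYYY
YYYYYYY
YYYYYYY
YYYYYYY
After op 4 paint(8,5,B):
YYYYYYR
YYYYYYR
YYYYYYR
YYYYYYY
YYYYYYY
YYYYYYY
YYYYYYY
YYYYYYY
YYYYYBY
After op 5 paint(7,6,R):
YYYYYYR
YYYYYYR
YYYYYYR
YYYYYYY
YYYYYYY
YYYYYYY
YYYYYYY
YYYYYYR
YYYYYBY
After op 6 fill(3,1,K) [57 cells changed]:
KKKKKKR
KKKKKKR
KKKKKKR
KKKKKKK
KKKKKKK
KKKKKKK
KKKKKKK
KKKKKKR
KKKKKBY
After op 7 paint(2,6,B):
KKKKKKR
KKKKKKR
KKKKKKB
KKKKKKK
KKKKKKK
KKKKKKK
KKKKKKK
KKKKKKR
KKKKKBY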